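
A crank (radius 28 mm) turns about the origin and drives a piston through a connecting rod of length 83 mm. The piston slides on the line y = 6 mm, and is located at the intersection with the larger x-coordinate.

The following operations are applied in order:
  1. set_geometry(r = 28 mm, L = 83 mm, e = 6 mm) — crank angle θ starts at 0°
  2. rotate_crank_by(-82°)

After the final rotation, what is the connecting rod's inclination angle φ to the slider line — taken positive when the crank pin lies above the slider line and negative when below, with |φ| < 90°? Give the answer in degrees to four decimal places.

-23.9761

set_geometry: r = 28 mm, L = 83 mm, e = 6 mm; θ ← 0°
rotate_crank_by(-82°): θ ← 0° -82° = -82°
crank pin P = (r cos θ, r sin θ) = (3.896847, -27.727506)
h = r sin θ − e = -27.727506 − 6 = -33.727506
sin φ = h / L = -33.727506 / 83 = -0.40635549
φ = arcsin(-0.40635549) = -23.976097°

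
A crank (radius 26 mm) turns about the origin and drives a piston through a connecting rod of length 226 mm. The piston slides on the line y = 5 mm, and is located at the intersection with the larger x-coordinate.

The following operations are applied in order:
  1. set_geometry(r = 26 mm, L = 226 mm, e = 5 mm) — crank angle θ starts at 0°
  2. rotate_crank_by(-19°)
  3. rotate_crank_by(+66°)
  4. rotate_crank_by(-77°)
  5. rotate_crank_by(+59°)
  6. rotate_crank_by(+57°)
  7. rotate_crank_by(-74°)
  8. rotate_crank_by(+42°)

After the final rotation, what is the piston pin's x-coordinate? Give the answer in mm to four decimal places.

240.7129

set_geometry: r = 26 mm, L = 226 mm, e = 5 mm; θ ← 0°
rotate_crank_by(-19°): θ ← 0° -19° = -19°
rotate_crank_by(+66°): θ ← -19° +66° = 47°
rotate_crank_by(-77°): θ ← 47° -77° = -30°
rotate_crank_by(+59°): θ ← -30° +59° = 29°
rotate_crank_by(+57°): θ ← 29° +57° = 86°
rotate_crank_by(-74°): θ ← 86° -74° = 12°
rotate_crank_by(+42°): θ ← 12° +42° = 54°
crank pin P = (r cos θ, r sin θ) = (15.282417, 21.034442)
h = r sin θ − e = 21.034442 − 5 = 16.034442
x = r cos θ + √(L² − h²) = 15.282417 + √(51076.0 − 257.1033) = 15.282417 + 225.430470 = 240.712886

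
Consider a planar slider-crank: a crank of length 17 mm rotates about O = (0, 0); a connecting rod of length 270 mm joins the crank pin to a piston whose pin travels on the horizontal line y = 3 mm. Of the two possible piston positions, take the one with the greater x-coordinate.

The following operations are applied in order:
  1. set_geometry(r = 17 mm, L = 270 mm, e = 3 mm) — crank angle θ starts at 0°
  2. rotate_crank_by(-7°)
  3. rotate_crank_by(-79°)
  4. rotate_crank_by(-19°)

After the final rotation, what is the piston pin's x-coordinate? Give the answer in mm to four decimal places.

264.9007

set_geometry: r = 17 mm, L = 270 mm, e = 3 mm; θ ← 0°
rotate_crank_by(-7°): θ ← 0° -7° = -7°
rotate_crank_by(-79°): θ ← -7° -79° = -86°
rotate_crank_by(-19°): θ ← -86° -19° = -105°
crank pin P = (r cos θ, r sin θ) = (-4.399924, -16.420739)
h = r sin θ − e = -16.420739 − 3 = -19.420739
x = r cos θ + √(L² − h²) = -4.399924 + √(72900.0 − 377.1651) = -4.399924 + 269.300640 = 264.900717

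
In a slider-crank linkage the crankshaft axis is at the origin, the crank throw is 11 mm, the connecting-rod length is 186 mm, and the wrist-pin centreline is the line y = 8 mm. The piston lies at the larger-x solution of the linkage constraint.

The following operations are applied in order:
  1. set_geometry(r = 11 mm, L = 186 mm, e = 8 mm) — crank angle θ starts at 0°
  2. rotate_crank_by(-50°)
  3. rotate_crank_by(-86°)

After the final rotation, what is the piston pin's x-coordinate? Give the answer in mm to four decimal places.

set_geometry: r = 11 mm, L = 186 mm, e = 8 mm; θ ← 0°
rotate_crank_by(-50°): θ ← 0° -50° = -50°
rotate_crank_by(-86°): θ ← -50° -86° = -136°
crank pin P = (r cos θ, r sin θ) = (-7.912738, -7.641242)
h = r sin θ − e = -7.641242 − 8 = -15.641242
x = r cos θ + √(L² − h²) = -7.912738 + √(34596.0 − 244.6485) = -7.912738 + 185.341176 = 177.428438

177.4284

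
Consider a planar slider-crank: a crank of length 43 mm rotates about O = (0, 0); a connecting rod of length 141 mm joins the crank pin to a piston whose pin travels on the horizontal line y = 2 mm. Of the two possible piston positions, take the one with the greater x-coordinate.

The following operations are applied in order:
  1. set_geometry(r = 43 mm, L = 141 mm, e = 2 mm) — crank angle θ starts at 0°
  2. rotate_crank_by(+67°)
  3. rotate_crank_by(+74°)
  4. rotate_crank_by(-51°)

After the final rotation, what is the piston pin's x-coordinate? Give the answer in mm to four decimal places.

134.9074

set_geometry: r = 43 mm, L = 141 mm, e = 2 mm; θ ← 0°
rotate_crank_by(+67°): θ ← 0° +67° = 67°
rotate_crank_by(+74°): θ ← 67° +74° = 141°
rotate_crank_by(-51°): θ ← 141° -51° = 90°
crank pin P = (r cos θ, r sin θ) = (0.000000, 43.000000)
h = r sin θ − e = 43.000000 − 2 = 41.000000
x = r cos θ + √(L² − h²) = 0.000000 + √(19881.0 − 1681.0000) = 0.000000 + 134.907376 = 134.907376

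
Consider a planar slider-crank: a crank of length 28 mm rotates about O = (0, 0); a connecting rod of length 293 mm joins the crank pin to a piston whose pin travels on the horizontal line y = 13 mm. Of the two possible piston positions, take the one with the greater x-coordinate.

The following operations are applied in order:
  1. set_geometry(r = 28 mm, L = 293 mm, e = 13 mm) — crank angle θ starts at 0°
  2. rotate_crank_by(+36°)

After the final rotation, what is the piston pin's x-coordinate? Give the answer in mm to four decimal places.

315.6321

set_geometry: r = 28 mm, L = 293 mm, e = 13 mm; θ ← 0°
rotate_crank_by(+36°): θ ← 0° +36° = 36°
crank pin P = (r cos θ, r sin θ) = (22.652476, 16.457987)
h = r sin θ − e = 16.457987 − 13 = 3.457987
x = r cos θ + √(L² − h²) = 22.652476 + √(85849.0 − 11.9577) = 22.652476 + 292.979594 = 315.632070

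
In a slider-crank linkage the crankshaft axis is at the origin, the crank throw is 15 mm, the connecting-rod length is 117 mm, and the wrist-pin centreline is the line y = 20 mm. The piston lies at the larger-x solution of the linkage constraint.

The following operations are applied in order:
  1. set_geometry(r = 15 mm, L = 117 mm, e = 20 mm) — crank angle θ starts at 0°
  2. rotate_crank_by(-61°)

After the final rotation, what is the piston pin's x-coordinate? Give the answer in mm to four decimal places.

119.4867

set_geometry: r = 15 mm, L = 117 mm, e = 20 mm; θ ← 0°
rotate_crank_by(-61°): θ ← 0° -61° = -61°
crank pin P = (r cos θ, r sin θ) = (7.272144, -13.119296)
h = r sin θ − e = -13.119296 − 20 = -33.119296
x = r cos θ + √(L² − h²) = 7.272144 + √(13689.0 − 1096.8877) = 7.272144 + 112.214581 = 119.486726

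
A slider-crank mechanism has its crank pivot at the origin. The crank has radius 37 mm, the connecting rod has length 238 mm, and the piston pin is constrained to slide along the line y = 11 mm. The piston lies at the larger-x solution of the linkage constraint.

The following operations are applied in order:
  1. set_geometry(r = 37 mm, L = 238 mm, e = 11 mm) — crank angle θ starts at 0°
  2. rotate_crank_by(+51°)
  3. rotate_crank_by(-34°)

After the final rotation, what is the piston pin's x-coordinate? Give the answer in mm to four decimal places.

273.3832

set_geometry: r = 37 mm, L = 238 mm, e = 11 mm; θ ← 0°
rotate_crank_by(+51°): θ ← 0° +51° = 51°
rotate_crank_by(-34°): θ ← 51° -34° = 17°
crank pin P = (r cos θ, r sin θ) = (35.383276, 10.817753)
h = r sin θ − e = 10.817753 − 11 = -0.182247
x = r cos θ + √(L² − h²) = 35.383276 + √(56644.0 − 0.0332) = 35.383276 + 237.999930 = 273.383206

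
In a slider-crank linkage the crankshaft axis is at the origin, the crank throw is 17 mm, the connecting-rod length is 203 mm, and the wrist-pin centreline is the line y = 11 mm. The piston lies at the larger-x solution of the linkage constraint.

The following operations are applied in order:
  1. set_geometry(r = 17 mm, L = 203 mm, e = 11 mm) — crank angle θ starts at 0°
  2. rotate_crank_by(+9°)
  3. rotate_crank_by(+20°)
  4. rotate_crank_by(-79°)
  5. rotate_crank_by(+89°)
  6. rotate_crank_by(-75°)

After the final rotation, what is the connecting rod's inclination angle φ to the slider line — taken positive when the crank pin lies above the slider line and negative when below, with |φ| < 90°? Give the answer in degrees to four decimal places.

set_geometry: r = 17 mm, L = 203 mm, e = 11 mm; θ ← 0°
rotate_crank_by(+9°): θ ← 0° +9° = 9°
rotate_crank_by(+20°): θ ← 9° +20° = 29°
rotate_crank_by(-79°): θ ← 29° -79° = -50°
rotate_crank_by(+89°): θ ← -50° +89° = 39°
rotate_crank_by(-75°): θ ← 39° -75° = -36°
crank pin P = (r cos θ, r sin θ) = (13.753289, -9.992349)
h = r sin θ − e = -9.992349 − 11 = -20.992349
sin φ = h / L = -20.992349 / 203 = -0.10341059
φ = arcsin(-0.10341059) = -5.935601°

-5.9356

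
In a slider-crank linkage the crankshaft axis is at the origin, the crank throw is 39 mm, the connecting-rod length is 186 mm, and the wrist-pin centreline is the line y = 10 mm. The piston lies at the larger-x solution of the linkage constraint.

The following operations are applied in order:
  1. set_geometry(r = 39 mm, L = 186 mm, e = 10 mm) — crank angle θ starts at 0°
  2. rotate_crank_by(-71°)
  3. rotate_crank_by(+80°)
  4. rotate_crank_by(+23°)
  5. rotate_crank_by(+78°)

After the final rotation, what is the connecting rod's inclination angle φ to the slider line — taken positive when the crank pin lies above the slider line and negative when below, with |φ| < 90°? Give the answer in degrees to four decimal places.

8.2370

set_geometry: r = 39 mm, L = 186 mm, e = 10 mm; θ ← 0°
rotate_crank_by(-71°): θ ← 0° -71° = -71°
rotate_crank_by(+80°): θ ← -71° +80° = 9°
rotate_crank_by(+23°): θ ← 9° +23° = 32°
rotate_crank_by(+78°): θ ← 32° +78° = 110°
crank pin P = (r cos θ, r sin θ) = (-13.338786, 36.648012)
h = r sin θ − e = 36.648012 − 10 = 26.648012
sin φ = h / L = 26.648012 / 186 = 0.14326888
φ = arcsin(0.14326888) = 8.237047°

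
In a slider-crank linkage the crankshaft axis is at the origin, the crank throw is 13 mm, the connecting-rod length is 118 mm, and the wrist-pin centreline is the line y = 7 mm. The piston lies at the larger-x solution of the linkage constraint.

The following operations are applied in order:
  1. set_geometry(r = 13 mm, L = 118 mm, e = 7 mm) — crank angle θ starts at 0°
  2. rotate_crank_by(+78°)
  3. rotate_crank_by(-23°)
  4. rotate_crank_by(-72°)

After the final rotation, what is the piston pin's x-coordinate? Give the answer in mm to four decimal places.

set_geometry: r = 13 mm, L = 118 mm, e = 7 mm; θ ← 0°
rotate_crank_by(+78°): θ ← 0° +78° = 78°
rotate_crank_by(-23°): θ ← 78° -23° = 55°
rotate_crank_by(-72°): θ ← 55° -72° = -17°
crank pin P = (r cos θ, r sin θ) = (12.431962, -3.800832)
h = r sin θ − e = -3.800832 − 7 = -10.800832
x = r cos θ + √(L² − h²) = 12.431962 + √(13924.0 − 116.6580) = 12.431962 + 117.504647 = 129.936609

129.9366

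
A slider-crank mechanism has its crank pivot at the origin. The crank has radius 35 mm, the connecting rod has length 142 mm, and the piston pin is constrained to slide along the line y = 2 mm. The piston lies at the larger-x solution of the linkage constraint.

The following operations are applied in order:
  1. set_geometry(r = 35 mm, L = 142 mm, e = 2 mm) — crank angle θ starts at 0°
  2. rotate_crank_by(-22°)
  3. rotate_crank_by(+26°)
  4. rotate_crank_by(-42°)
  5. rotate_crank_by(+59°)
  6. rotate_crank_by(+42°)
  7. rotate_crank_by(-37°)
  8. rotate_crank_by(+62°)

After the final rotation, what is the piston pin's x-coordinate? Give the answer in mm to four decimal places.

139.3388

set_geometry: r = 35 mm, L = 142 mm, e = 2 mm; θ ← 0°
rotate_crank_by(-22°): θ ← 0° -22° = -22°
rotate_crank_by(+26°): θ ← -22° +26° = 4°
rotate_crank_by(-42°): θ ← 4° -42° = -38°
rotate_crank_by(+59°): θ ← -38° +59° = 21°
rotate_crank_by(+42°): θ ← 21° +42° = 63°
rotate_crank_by(-37°): θ ← 63° -37° = 26°
rotate_crank_by(+62°): θ ← 26° +62° = 88°
crank pin P = (r cos θ, r sin θ) = (1.221482, 34.978679)
h = r sin θ − e = 34.978679 − 2 = 32.978679
x = r cos θ + √(L² − h²) = 1.221482 + √(20164.0 − 1087.5933) = 1.221482 + 138.117366 = 139.338848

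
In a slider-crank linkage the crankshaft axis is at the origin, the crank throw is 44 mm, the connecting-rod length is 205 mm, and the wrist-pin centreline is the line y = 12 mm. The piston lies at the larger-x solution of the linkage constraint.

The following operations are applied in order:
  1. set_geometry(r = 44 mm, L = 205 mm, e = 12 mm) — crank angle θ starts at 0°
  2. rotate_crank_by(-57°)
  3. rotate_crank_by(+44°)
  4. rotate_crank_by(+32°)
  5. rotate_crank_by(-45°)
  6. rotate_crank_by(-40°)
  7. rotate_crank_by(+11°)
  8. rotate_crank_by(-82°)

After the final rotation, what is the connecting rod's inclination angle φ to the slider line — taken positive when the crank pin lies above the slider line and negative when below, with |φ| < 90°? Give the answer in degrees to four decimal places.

set_geometry: r = 44 mm, L = 205 mm, e = 12 mm; θ ← 0°
rotate_crank_by(-57°): θ ← 0° -57° = -57°
rotate_crank_by(+44°): θ ← -57° +44° = -13°
rotate_crank_by(+32°): θ ← -13° +32° = 19°
rotate_crank_by(-45°): θ ← 19° -45° = -26°
rotate_crank_by(-40°): θ ← -26° -40° = -66°
rotate_crank_by(+11°): θ ← -66° +11° = -55°
rotate_crank_by(-82°): θ ← -55° -82° = -137°
crank pin P = (r cos θ, r sin θ) = (-32.179563, -30.007928)
h = r sin θ − e = -30.007928 − 12 = -42.007928
sin φ = h / L = -42.007928 / 205 = -0.20491672
φ = arcsin(-0.20491672) = -11.824624°

-11.8246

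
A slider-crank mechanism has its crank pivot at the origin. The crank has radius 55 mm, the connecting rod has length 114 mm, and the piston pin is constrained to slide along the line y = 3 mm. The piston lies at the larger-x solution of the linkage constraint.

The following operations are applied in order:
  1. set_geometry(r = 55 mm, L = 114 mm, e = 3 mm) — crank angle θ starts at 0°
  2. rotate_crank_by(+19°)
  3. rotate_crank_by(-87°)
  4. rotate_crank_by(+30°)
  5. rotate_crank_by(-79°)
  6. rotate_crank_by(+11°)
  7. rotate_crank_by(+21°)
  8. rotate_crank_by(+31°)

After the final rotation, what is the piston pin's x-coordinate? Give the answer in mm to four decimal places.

135.9628

set_geometry: r = 55 mm, L = 114 mm, e = 3 mm; θ ← 0°
rotate_crank_by(+19°): θ ← 0° +19° = 19°
rotate_crank_by(-87°): θ ← 19° -87° = -68°
rotate_crank_by(+30°): θ ← -68° +30° = -38°
rotate_crank_by(-79°): θ ← -38° -79° = -117°
rotate_crank_by(+11°): θ ← -117° +11° = -106°
rotate_crank_by(+21°): θ ← -106° +21° = -85°
rotate_crank_by(+31°): θ ← -85° +31° = -54°
crank pin P = (r cos θ, r sin θ) = (32.328189, -44.495935)
h = r sin θ − e = -44.495935 − 3 = -47.495935
x = r cos θ + √(L² − h²) = 32.328189 + √(12996.0 − 2255.8638) = 32.328189 + 103.634628 = 135.962817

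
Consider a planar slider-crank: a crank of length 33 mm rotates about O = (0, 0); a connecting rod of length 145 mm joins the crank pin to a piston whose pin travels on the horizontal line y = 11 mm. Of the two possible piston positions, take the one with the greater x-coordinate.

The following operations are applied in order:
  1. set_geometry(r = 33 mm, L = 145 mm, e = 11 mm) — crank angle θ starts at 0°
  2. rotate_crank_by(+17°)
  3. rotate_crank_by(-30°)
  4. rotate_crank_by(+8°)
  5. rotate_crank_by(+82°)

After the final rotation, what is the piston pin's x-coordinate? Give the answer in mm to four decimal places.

set_geometry: r = 33 mm, L = 145 mm, e = 11 mm; θ ← 0°
rotate_crank_by(+17°): θ ← 0° +17° = 17°
rotate_crank_by(-30°): θ ← 17° -30° = -13°
rotate_crank_by(+8°): θ ← -13° +8° = -5°
rotate_crank_by(+82°): θ ← -5° +82° = 77°
crank pin P = (r cos θ, r sin θ) = (7.423385, 32.154212)
h = r sin θ − e = 32.154212 − 11 = 21.154212
x = r cos θ + √(L² − h²) = 7.423385 + √(21025.0 − 447.5007) = 7.423385 + 143.448595 = 150.871979

150.8720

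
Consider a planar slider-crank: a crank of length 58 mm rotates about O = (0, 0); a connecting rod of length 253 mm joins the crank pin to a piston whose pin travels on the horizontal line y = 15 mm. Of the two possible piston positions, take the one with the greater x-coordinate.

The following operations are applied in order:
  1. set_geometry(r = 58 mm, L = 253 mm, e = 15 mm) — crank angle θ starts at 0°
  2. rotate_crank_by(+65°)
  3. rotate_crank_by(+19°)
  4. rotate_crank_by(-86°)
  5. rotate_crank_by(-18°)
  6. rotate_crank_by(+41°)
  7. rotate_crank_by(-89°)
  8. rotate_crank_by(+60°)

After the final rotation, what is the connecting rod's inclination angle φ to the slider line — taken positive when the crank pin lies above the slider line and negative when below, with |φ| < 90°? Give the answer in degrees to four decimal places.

-5.2323

set_geometry: r = 58 mm, L = 253 mm, e = 15 mm; θ ← 0°
rotate_crank_by(+65°): θ ← 0° +65° = 65°
rotate_crank_by(+19°): θ ← 65° +19° = 84°
rotate_crank_by(-86°): θ ← 84° -86° = -2°
rotate_crank_by(-18°): θ ← -2° -18° = -20°
rotate_crank_by(+41°): θ ← -20° +41° = 21°
rotate_crank_by(-89°): θ ← 21° -89° = -68°
rotate_crank_by(+60°): θ ← -68° +60° = -8°
crank pin P = (r cos θ, r sin θ) = (57.435548, -8.072040)
h = r sin θ − e = -8.072040 − 15 = -23.072040
sin φ = h / L = -23.072040 / 253 = -0.09119383
φ = arcsin(-0.09119383) = -5.232291°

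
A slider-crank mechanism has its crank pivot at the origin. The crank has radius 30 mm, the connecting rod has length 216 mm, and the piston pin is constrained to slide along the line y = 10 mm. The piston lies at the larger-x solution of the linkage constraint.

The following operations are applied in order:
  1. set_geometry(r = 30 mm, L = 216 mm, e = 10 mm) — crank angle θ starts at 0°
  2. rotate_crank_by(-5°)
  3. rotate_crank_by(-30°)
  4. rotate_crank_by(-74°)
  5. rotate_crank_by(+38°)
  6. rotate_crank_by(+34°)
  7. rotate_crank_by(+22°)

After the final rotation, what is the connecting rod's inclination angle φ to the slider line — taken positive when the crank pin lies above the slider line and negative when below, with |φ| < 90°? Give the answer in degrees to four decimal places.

-4.7175

set_geometry: r = 30 mm, L = 216 mm, e = 10 mm; θ ← 0°
rotate_crank_by(-5°): θ ← 0° -5° = -5°
rotate_crank_by(-30°): θ ← -5° -30° = -35°
rotate_crank_by(-74°): θ ← -35° -74° = -109°
rotate_crank_by(+38°): θ ← -109° +38° = -71°
rotate_crank_by(+34°): θ ← -71° +34° = -37°
rotate_crank_by(+22°): θ ← -37° +22° = -15°
crank pin P = (r cos θ, r sin θ) = (28.977775, -7.764571)
h = r sin θ − e = -7.764571 − 10 = -17.764571
sin φ = h / L = -17.764571 / 216 = -0.08224339
φ = arcsin(-0.08224339) = -4.717527°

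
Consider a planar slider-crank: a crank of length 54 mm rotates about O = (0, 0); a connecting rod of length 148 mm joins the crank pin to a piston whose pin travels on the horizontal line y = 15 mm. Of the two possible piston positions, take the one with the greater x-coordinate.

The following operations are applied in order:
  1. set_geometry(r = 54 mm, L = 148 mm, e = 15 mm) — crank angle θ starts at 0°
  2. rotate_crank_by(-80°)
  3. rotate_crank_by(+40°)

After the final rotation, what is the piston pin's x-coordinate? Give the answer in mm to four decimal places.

180.7682

set_geometry: r = 54 mm, L = 148 mm, e = 15 mm; θ ← 0°
rotate_crank_by(-80°): θ ← 0° -80° = -80°
rotate_crank_by(+40°): θ ← -80° +40° = -40°
crank pin P = (r cos θ, r sin θ) = (41.366400, -34.710531)
h = r sin θ − e = -34.710531 − 15 = -49.710531
x = r cos θ + √(L² − h²) = 41.366400 + √(21904.0 − 2471.1369) = 41.366400 + 139.401805 = 180.768204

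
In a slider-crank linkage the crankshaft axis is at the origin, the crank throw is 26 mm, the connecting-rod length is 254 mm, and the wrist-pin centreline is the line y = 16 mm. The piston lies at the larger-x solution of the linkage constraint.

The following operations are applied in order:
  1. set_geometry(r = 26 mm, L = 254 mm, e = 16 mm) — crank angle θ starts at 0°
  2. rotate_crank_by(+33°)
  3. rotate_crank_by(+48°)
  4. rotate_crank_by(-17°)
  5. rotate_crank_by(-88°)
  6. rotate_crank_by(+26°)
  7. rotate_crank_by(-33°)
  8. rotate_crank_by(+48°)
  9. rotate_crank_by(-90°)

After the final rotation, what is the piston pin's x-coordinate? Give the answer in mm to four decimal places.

258.2930

set_geometry: r = 26 mm, L = 254 mm, e = 16 mm; θ ← 0°
rotate_crank_by(+33°): θ ← 0° +33° = 33°
rotate_crank_by(+48°): θ ← 33° +48° = 81°
rotate_crank_by(-17°): θ ← 81° -17° = 64°
rotate_crank_by(-88°): θ ← 64° -88° = -24°
rotate_crank_by(+26°): θ ← -24° +26° = 2°
rotate_crank_by(-33°): θ ← 2° -33° = -31°
rotate_crank_by(+48°): θ ← -31° +48° = 17°
rotate_crank_by(-90°): θ ← 17° -90° = -73°
crank pin P = (r cos θ, r sin θ) = (7.601664, -24.863924)
h = r sin θ − e = -24.863924 − 16 = -40.863924
x = r cos θ + √(L² − h²) = 7.601664 + √(64516.0 − 1669.8603) = 7.601664 + 250.691324 = 258.292988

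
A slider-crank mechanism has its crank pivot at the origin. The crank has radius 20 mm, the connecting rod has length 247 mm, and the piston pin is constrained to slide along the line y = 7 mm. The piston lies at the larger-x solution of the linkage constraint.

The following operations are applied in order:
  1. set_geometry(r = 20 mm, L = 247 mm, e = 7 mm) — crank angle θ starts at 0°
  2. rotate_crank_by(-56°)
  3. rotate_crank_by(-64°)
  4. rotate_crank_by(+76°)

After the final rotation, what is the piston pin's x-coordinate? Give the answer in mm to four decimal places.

set_geometry: r = 20 mm, L = 247 mm, e = 7 mm; θ ← 0°
rotate_crank_by(-56°): θ ← 0° -56° = -56°
rotate_crank_by(-64°): θ ← -56° -64° = -120°
rotate_crank_by(+76°): θ ← -120° +76° = -44°
crank pin P = (r cos θ, r sin θ) = (14.386796, -13.893167)
h = r sin θ − e = -13.893167 − 7 = -20.893167
x = r cos θ + √(L² − h²) = 14.386796 + √(61009.0 − 436.5244) = 14.386796 + 246.114761 = 260.501557

260.5016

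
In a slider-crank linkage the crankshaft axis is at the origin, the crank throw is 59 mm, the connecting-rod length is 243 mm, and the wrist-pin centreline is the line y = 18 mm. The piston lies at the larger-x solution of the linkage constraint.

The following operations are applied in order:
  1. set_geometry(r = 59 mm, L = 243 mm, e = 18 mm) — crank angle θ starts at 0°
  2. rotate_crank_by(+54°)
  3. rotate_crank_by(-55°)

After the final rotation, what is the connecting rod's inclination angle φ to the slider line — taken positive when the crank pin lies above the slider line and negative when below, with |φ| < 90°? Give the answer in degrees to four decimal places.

set_geometry: r = 59 mm, L = 243 mm, e = 18 mm; θ ← 0°
rotate_crank_by(+54°): θ ← 0° +54° = 54°
rotate_crank_by(-55°): θ ← 54° -55° = -1°
crank pin P = (r cos θ, r sin θ) = (58.991014, -1.029692)
h = r sin θ − e = -1.029692 − 18 = -19.029692
sin φ = h / L = -19.029692 / 243 = -0.07831149
φ = arcsin(-0.07831149) = -4.491517°

-4.4915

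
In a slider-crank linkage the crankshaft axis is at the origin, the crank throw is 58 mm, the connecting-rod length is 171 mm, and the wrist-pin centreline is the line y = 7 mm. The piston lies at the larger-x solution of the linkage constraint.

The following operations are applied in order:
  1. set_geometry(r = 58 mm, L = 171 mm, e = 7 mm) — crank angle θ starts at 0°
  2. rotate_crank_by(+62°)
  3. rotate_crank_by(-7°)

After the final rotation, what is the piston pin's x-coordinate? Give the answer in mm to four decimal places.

199.3995

set_geometry: r = 58 mm, L = 171 mm, e = 7 mm; θ ← 0°
rotate_crank_by(+62°): θ ← 0° +62° = 62°
rotate_crank_by(-7°): θ ← 62° -7° = 55°
crank pin P = (r cos θ, r sin θ) = (33.267433, 47.510819)
h = r sin θ − e = 47.510819 − 7 = 40.510819
x = r cos θ + √(L² − h²) = 33.267433 + √(29241.0 − 1641.1264) = 33.267433 + 166.132097 = 199.399530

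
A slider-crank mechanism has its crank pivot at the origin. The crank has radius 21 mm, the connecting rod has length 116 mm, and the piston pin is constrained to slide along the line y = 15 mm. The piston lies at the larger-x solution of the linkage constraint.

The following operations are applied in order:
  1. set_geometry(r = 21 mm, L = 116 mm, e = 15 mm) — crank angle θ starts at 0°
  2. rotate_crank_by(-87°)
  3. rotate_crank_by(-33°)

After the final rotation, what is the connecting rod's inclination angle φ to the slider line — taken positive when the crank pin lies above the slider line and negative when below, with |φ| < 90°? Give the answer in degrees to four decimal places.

set_geometry: r = 21 mm, L = 116 mm, e = 15 mm; θ ← 0°
rotate_crank_by(-87°): θ ← 0° -87° = -87°
rotate_crank_by(-33°): θ ← -87° -33° = -120°
crank pin P = (r cos θ, r sin θ) = (-10.500000, -18.186533)
h = r sin θ − e = -18.186533 − 15 = -33.186533
sin φ = h / L = -33.186533 / 116 = -0.28609081
φ = arcsin(-0.28609081) = -16.624062°

-16.6241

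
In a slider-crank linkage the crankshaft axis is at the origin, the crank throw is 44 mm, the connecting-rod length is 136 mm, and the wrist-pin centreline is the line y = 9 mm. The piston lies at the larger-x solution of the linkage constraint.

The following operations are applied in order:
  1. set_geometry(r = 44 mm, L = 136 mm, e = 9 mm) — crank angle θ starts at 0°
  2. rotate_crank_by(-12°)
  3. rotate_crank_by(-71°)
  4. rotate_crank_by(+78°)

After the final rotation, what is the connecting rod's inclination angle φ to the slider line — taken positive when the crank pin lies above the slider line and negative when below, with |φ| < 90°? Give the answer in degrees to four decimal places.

-5.4153

set_geometry: r = 44 mm, L = 136 mm, e = 9 mm; θ ← 0°
rotate_crank_by(-12°): θ ← 0° -12° = -12°
rotate_crank_by(-71°): θ ← -12° -71° = -83°
rotate_crank_by(+78°): θ ← -83° +78° = -5°
crank pin P = (r cos θ, r sin θ) = (43.832567, -3.834853)
h = r sin θ − e = -3.834853 − 9 = -12.834853
sin φ = h / L = -12.834853 / 136 = -0.09437392
φ = arcsin(-0.09437392) = -5.415286°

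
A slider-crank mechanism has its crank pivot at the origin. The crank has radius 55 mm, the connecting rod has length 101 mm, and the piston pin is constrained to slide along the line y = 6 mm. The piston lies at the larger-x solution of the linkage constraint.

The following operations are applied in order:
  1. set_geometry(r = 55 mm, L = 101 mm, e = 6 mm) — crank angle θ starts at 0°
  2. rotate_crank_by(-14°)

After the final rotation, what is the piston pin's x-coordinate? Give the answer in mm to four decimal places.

set_geometry: r = 55 mm, L = 101 mm, e = 6 mm; θ ← 0°
rotate_crank_by(-14°): θ ← 0° -14° = -14°
crank pin P = (r cos θ, r sin θ) = (53.366265, -13.305704)
h = r sin θ − e = -13.305704 − 6 = -19.305704
x = r cos θ + √(L² − h²) = 53.366265 + √(10201.0 − 372.7102) = 53.366265 + 99.137731 = 152.503996

152.5040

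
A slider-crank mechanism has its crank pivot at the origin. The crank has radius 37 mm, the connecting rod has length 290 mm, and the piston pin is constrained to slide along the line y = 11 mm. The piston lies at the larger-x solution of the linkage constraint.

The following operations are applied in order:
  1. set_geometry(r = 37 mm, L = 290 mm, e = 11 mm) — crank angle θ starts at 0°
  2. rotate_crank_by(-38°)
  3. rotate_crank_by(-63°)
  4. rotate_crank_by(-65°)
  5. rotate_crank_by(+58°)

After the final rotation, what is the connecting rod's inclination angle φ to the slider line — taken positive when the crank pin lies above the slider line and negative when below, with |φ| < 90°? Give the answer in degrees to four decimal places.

set_geometry: r = 37 mm, L = 290 mm, e = 11 mm; θ ← 0°
rotate_crank_by(-38°): θ ← 0° -38° = -38°
rotate_crank_by(-63°): θ ← -38° -63° = -101°
rotate_crank_by(-65°): θ ← -101° -65° = -166°
rotate_crank_by(+58°): θ ← -166° +58° = -108°
crank pin P = (r cos θ, r sin θ) = (-11.433629, -35.189091)
h = r sin θ − e = -35.189091 − 11 = -46.189091
sin φ = h / L = -46.189091 / 290 = -0.15927273
φ = arcsin(-0.15927273) = -9.164685°

-9.1647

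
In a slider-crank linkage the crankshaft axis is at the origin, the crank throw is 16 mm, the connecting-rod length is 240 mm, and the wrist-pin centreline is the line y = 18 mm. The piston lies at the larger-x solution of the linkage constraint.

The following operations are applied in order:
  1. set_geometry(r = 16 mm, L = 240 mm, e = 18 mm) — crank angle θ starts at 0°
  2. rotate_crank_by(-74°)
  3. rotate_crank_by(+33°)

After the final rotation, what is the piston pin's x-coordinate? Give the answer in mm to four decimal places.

250.3775

set_geometry: r = 16 mm, L = 240 mm, e = 18 mm; θ ← 0°
rotate_crank_by(-74°): θ ← 0° -74° = -74°
rotate_crank_by(+33°): θ ← -74° +33° = -41°
crank pin P = (r cos θ, r sin θ) = (12.075353, -10.496944)
h = r sin θ − e = -10.496944 − 18 = -28.496944
x = r cos θ + √(L² − h²) = 12.075353 + √(57600.0 − 812.0758) = 12.075353 + 238.302170 = 250.377523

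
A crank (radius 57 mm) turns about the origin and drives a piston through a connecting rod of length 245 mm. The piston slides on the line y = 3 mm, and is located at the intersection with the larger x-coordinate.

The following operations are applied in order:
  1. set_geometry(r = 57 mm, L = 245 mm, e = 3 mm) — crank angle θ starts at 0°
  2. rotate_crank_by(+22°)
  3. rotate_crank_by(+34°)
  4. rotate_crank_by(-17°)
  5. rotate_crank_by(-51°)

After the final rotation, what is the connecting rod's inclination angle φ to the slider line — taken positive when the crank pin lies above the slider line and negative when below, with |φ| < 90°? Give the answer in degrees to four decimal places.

-3.4752

set_geometry: r = 57 mm, L = 245 mm, e = 3 mm; θ ← 0°
rotate_crank_by(+22°): θ ← 0° +22° = 22°
rotate_crank_by(+34°): θ ← 22° +34° = 56°
rotate_crank_by(-17°): θ ← 56° -17° = 39°
rotate_crank_by(-51°): θ ← 39° -51° = -12°
crank pin P = (r cos θ, r sin θ) = (55.754413, -11.850966)
h = r sin θ − e = -11.850966 − 3 = -14.850966
sin φ = h / L = -14.850966 / 245 = -0.06061619
φ = arcsin(-0.06061619) = -3.475182°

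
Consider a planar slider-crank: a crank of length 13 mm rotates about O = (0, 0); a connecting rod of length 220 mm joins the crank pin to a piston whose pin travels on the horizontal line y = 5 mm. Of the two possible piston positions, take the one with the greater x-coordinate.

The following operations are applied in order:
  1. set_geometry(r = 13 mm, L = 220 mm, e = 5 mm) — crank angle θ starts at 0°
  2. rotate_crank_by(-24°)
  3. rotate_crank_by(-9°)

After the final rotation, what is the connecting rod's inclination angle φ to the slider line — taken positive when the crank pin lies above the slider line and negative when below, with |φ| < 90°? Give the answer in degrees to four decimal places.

-3.1477

set_geometry: r = 13 mm, L = 220 mm, e = 5 mm; θ ← 0°
rotate_crank_by(-24°): θ ← 0° -24° = -24°
rotate_crank_by(-9°): θ ← -24° -9° = -33°
crank pin P = (r cos θ, r sin θ) = (10.902717, -7.080307)
h = r sin θ − e = -7.080307 − 5 = -12.080307
sin φ = h / L = -12.080307 / 220 = -0.05491049
φ = arcsin(-0.05491049) = -3.147722°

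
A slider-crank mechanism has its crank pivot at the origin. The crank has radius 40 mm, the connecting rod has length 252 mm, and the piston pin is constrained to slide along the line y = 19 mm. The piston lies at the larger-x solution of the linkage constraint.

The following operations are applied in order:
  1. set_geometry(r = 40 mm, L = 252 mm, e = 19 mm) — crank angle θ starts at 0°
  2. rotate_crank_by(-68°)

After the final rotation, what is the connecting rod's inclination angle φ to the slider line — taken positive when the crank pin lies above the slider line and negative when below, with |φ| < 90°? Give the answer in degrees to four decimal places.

-12.8600

set_geometry: r = 40 mm, L = 252 mm, e = 19 mm; θ ← 0°
rotate_crank_by(-68°): θ ← 0° -68° = -68°
crank pin P = (r cos θ, r sin θ) = (14.984264, -37.087354)
h = r sin θ − e = -37.087354 − 19 = -56.087354
sin φ = h / L = -56.087354 / 252 = -0.22256887
φ = arcsin(-0.22256887) = -12.859960°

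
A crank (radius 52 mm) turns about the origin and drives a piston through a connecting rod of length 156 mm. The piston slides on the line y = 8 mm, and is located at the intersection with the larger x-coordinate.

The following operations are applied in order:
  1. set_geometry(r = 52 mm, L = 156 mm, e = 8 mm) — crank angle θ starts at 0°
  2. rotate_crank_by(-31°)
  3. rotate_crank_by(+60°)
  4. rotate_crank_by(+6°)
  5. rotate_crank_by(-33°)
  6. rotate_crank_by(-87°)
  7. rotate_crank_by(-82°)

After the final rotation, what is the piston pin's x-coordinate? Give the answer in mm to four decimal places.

set_geometry: r = 52 mm, L = 156 mm, e = 8 mm; θ ← 0°
rotate_crank_by(-31°): θ ← 0° -31° = -31°
rotate_crank_by(+60°): θ ← -31° +60° = 29°
rotate_crank_by(+6°): θ ← 29° +6° = 35°
rotate_crank_by(-33°): θ ← 35° -33° = 2°
rotate_crank_by(-87°): θ ← 2° -87° = -85°
rotate_crank_by(-82°): θ ← -85° -82° = -167°
crank pin P = (r cos θ, r sin θ) = (-50.667243, -11.697455)
h = r sin θ − e = -11.697455 − 8 = -19.697455
x = r cos θ + √(L² − h²) = -50.667243 + √(24336.0 − 387.9897) = -50.667243 + 154.751447 = 104.084203

104.0842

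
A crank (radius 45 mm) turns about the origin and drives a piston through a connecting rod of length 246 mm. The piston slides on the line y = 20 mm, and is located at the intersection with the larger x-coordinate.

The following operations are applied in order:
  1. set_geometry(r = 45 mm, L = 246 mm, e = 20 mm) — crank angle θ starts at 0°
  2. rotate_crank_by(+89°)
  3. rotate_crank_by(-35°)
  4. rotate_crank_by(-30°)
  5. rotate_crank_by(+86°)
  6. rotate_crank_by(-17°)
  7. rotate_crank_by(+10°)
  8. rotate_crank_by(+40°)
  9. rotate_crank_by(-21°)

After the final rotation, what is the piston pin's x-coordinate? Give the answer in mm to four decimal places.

221.4823

set_geometry: r = 45 mm, L = 246 mm, e = 20 mm; θ ← 0°
rotate_crank_by(+89°): θ ← 0° +89° = 89°
rotate_crank_by(-35°): θ ← 89° -35° = 54°
rotate_crank_by(-30°): θ ← 54° -30° = 24°
rotate_crank_by(+86°): θ ← 24° +86° = 110°
rotate_crank_by(-17°): θ ← 110° -17° = 93°
rotate_crank_by(+10°): θ ← 93° +10° = 103°
rotate_crank_by(+40°): θ ← 103° +40° = 143°
rotate_crank_by(-21°): θ ← 143° -21° = 122°
crank pin P = (r cos θ, r sin θ) = (-23.846367, 38.162164)
h = r sin θ − e = 38.162164 − 20 = 18.162164
x = r cos θ + √(L² − h²) = -23.846367 + √(60516.0 − 329.8642) = -23.846367 + 245.328628 = 221.482261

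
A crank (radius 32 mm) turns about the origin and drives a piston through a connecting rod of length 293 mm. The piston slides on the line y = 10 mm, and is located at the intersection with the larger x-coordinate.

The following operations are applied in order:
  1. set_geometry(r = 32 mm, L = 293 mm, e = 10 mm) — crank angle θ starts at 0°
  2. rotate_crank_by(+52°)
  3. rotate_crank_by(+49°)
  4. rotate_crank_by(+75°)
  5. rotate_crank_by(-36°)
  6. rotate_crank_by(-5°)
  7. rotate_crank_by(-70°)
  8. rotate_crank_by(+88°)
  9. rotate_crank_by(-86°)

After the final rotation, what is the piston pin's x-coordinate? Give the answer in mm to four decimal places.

304.8567

set_geometry: r = 32 mm, L = 293 mm, e = 10 mm; θ ← 0°
rotate_crank_by(+52°): θ ← 0° +52° = 52°
rotate_crank_by(+49°): θ ← 52° +49° = 101°
rotate_crank_by(+75°): θ ← 101° +75° = 176°
rotate_crank_by(-36°): θ ← 176° -36° = 140°
rotate_crank_by(-5°): θ ← 140° -5° = 135°
rotate_crank_by(-70°): θ ← 135° -70° = 65°
rotate_crank_by(+88°): θ ← 65° +88° = 153°
rotate_crank_by(-86°): θ ← 153° -86° = 67°
crank pin P = (r cos θ, r sin θ) = (12.503396, 29.456155)
h = r sin θ − e = 29.456155 − 10 = 19.456155
x = r cos θ + √(L² − h²) = 12.503396 + √(85849.0 − 378.5420) = 12.503396 + 292.353310 = 304.856706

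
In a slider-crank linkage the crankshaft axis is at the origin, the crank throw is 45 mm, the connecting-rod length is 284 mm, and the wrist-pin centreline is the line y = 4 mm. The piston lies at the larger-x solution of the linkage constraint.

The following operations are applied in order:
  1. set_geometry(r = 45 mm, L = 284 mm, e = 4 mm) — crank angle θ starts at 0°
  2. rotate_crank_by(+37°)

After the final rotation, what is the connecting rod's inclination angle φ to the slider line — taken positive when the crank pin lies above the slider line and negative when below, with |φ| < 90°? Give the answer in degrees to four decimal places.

set_geometry: r = 45 mm, L = 284 mm, e = 4 mm; θ ← 0°
rotate_crank_by(+37°): θ ← 0° +37° = 37°
crank pin P = (r cos θ, r sin θ) = (35.938598, 27.081676)
h = r sin θ − e = 27.081676 − 4 = 23.081676
sin φ = h / L = 23.081676 / 284 = 0.08127351
φ = arcsin(0.08127351) = 4.661771°

4.6618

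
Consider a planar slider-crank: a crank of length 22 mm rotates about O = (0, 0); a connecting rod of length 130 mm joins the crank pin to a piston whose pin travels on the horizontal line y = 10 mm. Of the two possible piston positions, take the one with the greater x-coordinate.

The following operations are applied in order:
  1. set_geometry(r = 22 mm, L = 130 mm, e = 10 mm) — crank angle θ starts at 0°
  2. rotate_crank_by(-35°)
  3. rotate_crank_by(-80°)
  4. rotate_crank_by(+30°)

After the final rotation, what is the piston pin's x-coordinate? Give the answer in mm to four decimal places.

set_geometry: r = 22 mm, L = 130 mm, e = 10 mm; θ ← 0°
rotate_crank_by(-35°): θ ← 0° -35° = -35°
rotate_crank_by(-80°): θ ← -35° -80° = -115°
rotate_crank_by(+30°): θ ← -115° +30° = -85°
crank pin P = (r cos θ, r sin θ) = (1.917426, -21.916283)
h = r sin θ − e = -21.916283 − 10 = -31.916283
x = r cos θ + √(L² − h²) = 1.917426 + √(16900.0 − 1018.6491) = 1.917426 + 126.021232 = 127.938658

127.9387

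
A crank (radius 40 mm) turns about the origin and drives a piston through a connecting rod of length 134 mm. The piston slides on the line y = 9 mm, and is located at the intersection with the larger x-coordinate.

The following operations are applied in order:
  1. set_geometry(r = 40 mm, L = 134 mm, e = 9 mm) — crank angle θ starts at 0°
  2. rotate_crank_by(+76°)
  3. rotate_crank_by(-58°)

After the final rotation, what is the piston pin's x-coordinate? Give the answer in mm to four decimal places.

172.0001

set_geometry: r = 40 mm, L = 134 mm, e = 9 mm; θ ← 0°
rotate_crank_by(+76°): θ ← 0° +76° = 76°
rotate_crank_by(-58°): θ ← 76° -58° = 18°
crank pin P = (r cos θ, r sin θ) = (38.042261, 12.360680)
h = r sin θ − e = 12.360680 − 9 = 3.360680
x = r cos θ + √(L² − h²) = 38.042261 + √(17956.0 − 11.2942) = 38.042261 + 133.957851 = 172.000112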